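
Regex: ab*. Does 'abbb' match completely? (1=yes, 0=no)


Pattern: ab*
String: 'abbb'
Pattern requires: exactly one 'a' followed by zero or more 'b's
First char is 'a' -> OK
Rest 'bbb': all b's? Yes
Result: 1

1


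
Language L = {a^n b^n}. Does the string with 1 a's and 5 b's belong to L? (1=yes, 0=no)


Language requires equal numbers of a's and b's
PDA pushes for each 'a', pops for each 'b'
Number of a's = 1
Number of b's = 5
1 != 5 -> Reject

0


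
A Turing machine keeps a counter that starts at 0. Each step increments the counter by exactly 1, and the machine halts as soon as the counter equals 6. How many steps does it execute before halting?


Counter starts at 0. Counting sequence:
  Step 1: counter = 1
  Step 2: counter = 2
  Step 3: counter = 3
  Step 4: counter = 4
  Step 5: counter = 5
  Step 6: counter = 6
Counter reached 6 -> halt
Total steps = 6

6


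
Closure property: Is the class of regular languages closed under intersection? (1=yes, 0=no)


Regular languages are closed under all standard operations:
- Union: Yes (product construction)
- Intersection: Yes (product construction)
- Complement: Yes (swap accept/reject)
- Concatenation: Yes (NFA construction)
Operation: intersection -> Closed

1


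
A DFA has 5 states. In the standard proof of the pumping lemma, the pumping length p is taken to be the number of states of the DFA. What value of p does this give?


Pumping lemma for regular languages (standard proof):
Take p = |Q|, the number of DFA states.
Any string of length >= |Q| passes through |Q|+1 states while reading its first |Q| symbols,
so by pigeonhole some state repeats, giving the loop that can be pumped.
Here |Q| = 5
Therefore the proof uses p = 5

5


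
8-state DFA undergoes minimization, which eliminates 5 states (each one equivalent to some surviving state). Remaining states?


Original DFA: 8 states
Redundant states removed: 5
Minimized states = original - removed
= 8 - 5
= 3

3


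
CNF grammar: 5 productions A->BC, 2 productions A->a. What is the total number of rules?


CNF allows two rule forms:
  A -> BC (binary): 5 rules
  A -> a (terminal): 2 rules
Total = 5 + 2 = 7

7


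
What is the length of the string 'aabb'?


String: 'aabb'
Counting characters:
  'a' appears 2 time(s)
  'b' appears 2 time(s)
Total length = 2 + 2 = 4

4


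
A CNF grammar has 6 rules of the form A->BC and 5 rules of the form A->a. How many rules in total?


CNF allows two rule forms:
  A -> BC (binary): 6 rules
  A -> a (terminal): 5 rules
Total = 6 + 5 = 11

11


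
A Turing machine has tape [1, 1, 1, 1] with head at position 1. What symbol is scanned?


Tape: [1, 1, 1, 1]
Positions: 0 1 2 3
Values:    1 1 1 1
Head at position 1
tape[1] = 1

1


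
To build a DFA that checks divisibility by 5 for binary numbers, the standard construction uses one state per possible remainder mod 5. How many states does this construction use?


Divisibility by 5 is tracked via the remainder mod 5: 0, 1, ..., 4
The construction assigns one state to each remainder
Number of remainders = 5

5


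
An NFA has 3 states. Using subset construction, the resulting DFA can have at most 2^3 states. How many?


NFA has 3 states
Subset construction: each DFA state = subset of NFA states
Maximum subsets = 2^3
2^3 = 8

8


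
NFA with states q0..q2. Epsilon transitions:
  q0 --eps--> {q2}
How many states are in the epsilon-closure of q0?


Starting from q0
Initialize closure = {q0}
Follow epsilon from q0 -> add q2
Final closure: {q0, q2}
Size = 2

2


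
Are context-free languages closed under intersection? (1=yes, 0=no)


CFL closure properties:
  Closed under: union, concatenation, Kleene star
  NOT closed under: intersection, complement
Operation 'intersection' is in not-closed list -> No (not closed)

0


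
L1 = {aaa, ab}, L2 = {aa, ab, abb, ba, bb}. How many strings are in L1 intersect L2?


L1 = {aaa, ab}
L2 = {aa, ab, abb, ba, bb}
Checking each string in L1 against L2:
  'aaa': in L2? No
  'ab': in L2? Yes
Intersection = {ab}
|L1 ∩ L2| = 1

1


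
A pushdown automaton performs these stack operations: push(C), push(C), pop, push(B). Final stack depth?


Tracing stack operations:
  push(C) -> stack = [C], depth=1
  push(C) -> stack = [C,C], depth=2
  pop -> removed C, stack = [C], depth=1
  push(B) -> stack = [C,B], depth=2
Final depth = 2

2


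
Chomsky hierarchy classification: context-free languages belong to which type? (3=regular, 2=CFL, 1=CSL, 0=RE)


Chomsky hierarchy levels:
  Type 3: Regular (DFA/NFA/regex)
  Type 2: Context-free (PDA)
  Type 1: Context-sensitive
  Type 0: Recursively enumerable (TM)
'context-free' corresponds to Type 2

2


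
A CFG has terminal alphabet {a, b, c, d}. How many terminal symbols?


Terminal symbols: a, b, c, d
Counting each: a (#1), b (#2), c (#3), d (#4)
Total = 4

4


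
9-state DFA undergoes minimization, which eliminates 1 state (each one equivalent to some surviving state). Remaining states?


Original DFA: 9 states
Redundant states removed: 1
Minimized states = original - removed
= 9 - 1
= 8

8


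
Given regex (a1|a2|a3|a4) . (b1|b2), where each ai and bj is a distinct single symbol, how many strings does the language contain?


First group: 4 alternatives
Second group: 2 alternatives
Concatenation: each choice from group 1 pairs with each from group 2
Total = 4 x 2 = 8

8


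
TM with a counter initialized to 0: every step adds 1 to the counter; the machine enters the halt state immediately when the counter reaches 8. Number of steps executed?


Counter starts at 0. Counting sequence:
  Step 1: counter = 1
  Step 2: counter = 2
  Step 3: counter = 3
  Step 4: counter = 4
  Step 5: counter = 5
  Step 6: counter = 6
  Step 7: counter = 7
  Step 8: counter = 8
Counter reached 8 -> halt
Total steps = 8

8


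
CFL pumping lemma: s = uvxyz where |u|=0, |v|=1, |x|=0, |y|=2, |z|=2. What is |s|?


|s| = |u| + |v| + |x| + |y| + |z|
= 0 + 1 + 0 + 2 + 2
= 1 + 0 + 4
= 1 + 4
= 5

5


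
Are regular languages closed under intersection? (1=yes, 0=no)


Regular languages are closed under:
- Union (DFA product construction)
- Intersection (DFA product construction)
- Complement (swap accept/reject states)
- Concatenation (NFA construction)
- Kleene star (NFA construction)
intersection is in this list
Therefore: closed

1


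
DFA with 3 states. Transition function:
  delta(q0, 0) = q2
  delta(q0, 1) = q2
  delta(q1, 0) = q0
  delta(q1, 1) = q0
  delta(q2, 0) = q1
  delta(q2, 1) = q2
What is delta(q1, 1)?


Looking up transition function:
delta(q1, 1) in the table
Row: q1, Column: 1
Result: q0

q0


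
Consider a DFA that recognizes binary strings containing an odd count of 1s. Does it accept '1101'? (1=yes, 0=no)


DFA has 2 states: q_even (start, accept=no) and q_odd
Processing string '1101' character by character:
  Position 0: read '1', 1-count=1 -> q_odd
  Position 1: read '1', 1-count=2 -> q_even
  Position 2: read '0', 1-count=2 -> q_even (no change)
  Position 3: read '1', 1-count=3 -> q_odd
Final state: q_odd, total 1s = 3 (odd); the DFA requires an odd count -> accept

1


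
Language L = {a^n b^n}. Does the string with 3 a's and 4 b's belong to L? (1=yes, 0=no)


Language requires equal numbers of a's and b's
PDA pushes for each 'a', pops for each 'b'
Number of a's = 3
Number of b's = 4
3 != 4 -> Reject

0


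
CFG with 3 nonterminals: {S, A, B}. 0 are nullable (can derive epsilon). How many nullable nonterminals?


Nonterminals: {S, A, B}
A nonterminal is nullable if it can derive epsilon
Counting nullable nonterminals: 0
Total nullable = 0

0


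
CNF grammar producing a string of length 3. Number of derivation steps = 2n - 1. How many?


Chomsky Normal Form derivation:
String length n = 3
Each step either:
  - Splits a nonterminal into two (n-1 such steps)
  - Converts a nonterminal to terminal (n such steps)
Total = (n-1) + n = 2n - 1
= 2(3) - 1
= 6 - 1
= 5

5


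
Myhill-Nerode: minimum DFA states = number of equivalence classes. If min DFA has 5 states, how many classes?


Myhill-Nerode theorem:
Number of equivalence classes = number of states in minimal DFA
Minimal DFA states = 5
Therefore equivalence classes = 5

5


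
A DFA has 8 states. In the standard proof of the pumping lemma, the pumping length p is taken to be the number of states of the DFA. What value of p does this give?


Pumping lemma for regular languages (standard proof):
Take p = |Q|, the number of DFA states.
Any string of length >= |Q| passes through |Q|+1 states while reading its first |Q| symbols,
so by pigeonhole some state repeats, giving the loop that can be pumped.
Here |Q| = 8
Therefore the proof uses p = 8

8


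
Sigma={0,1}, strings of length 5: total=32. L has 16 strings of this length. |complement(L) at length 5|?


Alphabet: {0,1}
String length: 5
Total strings of length 5 = 2^5 = 32
Strings in L = 16
Complement = total - |L|
= 32 - 16
= 16

16


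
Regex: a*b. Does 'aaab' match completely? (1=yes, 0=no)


Pattern: a*b
String: 'aaab'
Pattern requires: zero or more 'a's followed by exactly one 'b'
Found 3 leading 'a's
Remaining: 'b'
Remaining is exactly 'b' -> match
Result: 1

1


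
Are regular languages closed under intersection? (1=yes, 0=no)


Regular languages are closed under all standard operations:
- Union: Yes (product construction)
- Intersection: Yes (product construction)
- Complement: Yes (swap accept/reject)
- Concatenation: Yes (NFA construction)
Operation: intersection -> Closed

1


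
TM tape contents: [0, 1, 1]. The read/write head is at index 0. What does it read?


Tape: [0, 1, 1]
Positions: 0 1 2
Values:    0 1 1
Head at position 0
tape[0] = 0

0


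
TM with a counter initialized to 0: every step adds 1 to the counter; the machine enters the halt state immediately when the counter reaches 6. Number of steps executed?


Counter starts at 0. Counting sequence:
  Step 1: counter = 1
  Step 2: counter = 2
  Step 3: counter = 3
  Step 4: counter = 4
  Step 5: counter = 5
  Step 6: counter = 6
Counter reached 6 -> halt
Total steps = 6

6


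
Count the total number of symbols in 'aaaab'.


String: 'aaaab'
Counting characters:
  'a' appears 4 time(s)
  'b' appears 1 time(s)
Total length = 4 + 1 = 5

5


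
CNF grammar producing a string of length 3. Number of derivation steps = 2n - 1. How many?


Chomsky Normal Form derivation:
String length n = 3
Each step either:
  - Splits a nonterminal into two (n-1 such steps)
  - Converts a nonterminal to terminal (n such steps)
Total = (n-1) + n = 2n - 1
= 2(3) - 1
= 6 - 1
= 5

5


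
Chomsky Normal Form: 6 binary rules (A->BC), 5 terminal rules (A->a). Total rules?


CNF allows two rule forms:
  A -> BC (binary): 6 rules
  A -> a (terminal): 5 rules
Total = 6 + 5 = 11

11


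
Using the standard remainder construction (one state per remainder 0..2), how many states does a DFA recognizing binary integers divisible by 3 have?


Divisibility by 3 is tracked via the remainder mod 3: 0, 1, ..., 2
The construction assigns one state to each remainder
Number of remainders = 3

3


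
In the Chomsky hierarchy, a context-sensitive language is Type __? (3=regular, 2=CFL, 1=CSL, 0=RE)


Chomsky hierarchy levels:
  Type 3: Regular (DFA/NFA/regex)
  Type 2: Context-free (PDA)
  Type 1: Context-sensitive
  Type 0: Recursively enumerable (TM)
'context-sensitive' corresponds to Type 1

1


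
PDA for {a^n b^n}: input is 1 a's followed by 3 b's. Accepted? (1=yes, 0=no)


Language requires equal numbers of a's and b's
PDA pushes for each 'a', pops for each 'b'
Number of a's = 1
Number of b's = 3
1 != 3 -> Reject

0


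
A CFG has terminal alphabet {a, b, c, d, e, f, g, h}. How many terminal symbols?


Terminal symbols: a, b, c, d, e, f, g, h
Counting each: a (#1), b (#2), c (#3), d (#4), e (#5), f (#6), g (#7), h (#8)
Total = 8

8


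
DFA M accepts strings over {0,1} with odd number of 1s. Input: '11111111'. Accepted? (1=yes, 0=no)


DFA has 2 states: q_even (start, accept=no) and q_odd
Processing string '11111111' character by character:
  Position 0: read '1', 1-count=1 -> q_odd
  Position 1: read '1', 1-count=2 -> q_even
  Position 2: read '1', 1-count=3 -> q_odd
  Position 3: read '1', 1-count=4 -> q_even
  Position 4: read '1', 1-count=5 -> q_odd
  Position 5: read '1', 1-count=6 -> q_even
  Position 6: read '1', 1-count=7 -> q_odd
  Position 7: read '1', 1-count=8 -> q_even
Final state: q_even, total 1s = 8 (even); the DFA requires an odd count -> reject

0


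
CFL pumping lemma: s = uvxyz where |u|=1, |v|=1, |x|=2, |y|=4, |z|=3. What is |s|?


|s| = |u| + |v| + |x| + |y| + |z|
= 1 + 1 + 2 + 4 + 3
= 2 + 2 + 7
= 4 + 7
= 11

11


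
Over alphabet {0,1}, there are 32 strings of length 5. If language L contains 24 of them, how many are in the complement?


Alphabet: {0,1}
String length: 5
Total strings of length 5 = 2^5 = 32
Strings in L = 24
Complement = total - |L|
= 32 - 24
= 8

8


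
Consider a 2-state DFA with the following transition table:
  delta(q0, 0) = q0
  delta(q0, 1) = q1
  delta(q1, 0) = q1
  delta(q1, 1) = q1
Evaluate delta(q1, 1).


Looking up transition function:
delta(q1, 1) in the table
Row: q1, Column: 1
Result: q1

q1


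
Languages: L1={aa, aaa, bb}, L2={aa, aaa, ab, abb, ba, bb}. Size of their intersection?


L1 = {aa, aaa, bb}
L2 = {aa, aaa, ab, abb, ba, bb}
Checking each string in L1 against L2:
  'aa': in L2? Yes
  'aaa': in L2? Yes
  'bb': in L2? Yes
Intersection = {aa, aaa, bb}
|L1 ∩ L2| = 3

3


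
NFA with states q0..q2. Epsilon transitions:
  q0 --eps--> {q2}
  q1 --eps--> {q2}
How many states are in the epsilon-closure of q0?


Starting from q0
Initialize closure = {q0}
Follow epsilon from q0 -> add q2
Final closure: {q0, q2}
Size = 2

2


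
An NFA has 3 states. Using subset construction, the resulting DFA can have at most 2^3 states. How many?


NFA has 3 states
Subset construction: each DFA state = subset of NFA states
Maximum subsets = 2^3
2^3 = 8

8


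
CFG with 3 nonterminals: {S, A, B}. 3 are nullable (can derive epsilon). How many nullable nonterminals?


Nonterminals: {S, A, B}
A nonterminal is nullable if it can derive epsilon
Counting nullable nonterminals: 3
Total nullable = 3

3


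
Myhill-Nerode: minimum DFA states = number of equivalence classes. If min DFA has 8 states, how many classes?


Myhill-Nerode theorem:
Number of equivalence classes = number of states in minimal DFA
Minimal DFA states = 8
Therefore equivalence classes = 8

8


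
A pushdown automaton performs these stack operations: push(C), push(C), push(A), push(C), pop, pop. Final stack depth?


Tracing stack operations:
  push(C) -> stack = [C], depth=1
  push(C) -> stack = [C,C], depth=2
  push(A) -> stack = [C,C,A], depth=3
  push(C) -> stack = [C,C,A,C], depth=4
  pop -> removed C, stack = [C,C,A], depth=3
  pop -> removed A, stack = [C,C], depth=2
Final depth = 2

2


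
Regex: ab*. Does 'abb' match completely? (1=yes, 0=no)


Pattern: ab*
String: 'abb'
Pattern requires: exactly one 'a' followed by zero or more 'b's
First char is 'a' -> OK
Rest 'bb': all b's? Yes
Result: 1

1


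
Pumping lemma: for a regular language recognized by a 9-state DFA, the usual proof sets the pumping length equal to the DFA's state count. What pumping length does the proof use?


Pumping lemma for regular languages (standard proof):
Take p = |Q|, the number of DFA states.
Any string of length >= |Q| passes through |Q|+1 states while reading its first |Q| symbols,
so by pigeonhole some state repeats, giving the loop that can be pumped.
Here |Q| = 9
Therefore the proof uses p = 9

9


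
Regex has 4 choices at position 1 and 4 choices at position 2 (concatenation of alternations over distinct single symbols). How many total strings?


First group: 4 alternatives
Second group: 4 alternatives
Concatenation: each choice from group 1 pairs with each from group 2
Total = 4 x 4 = 16

16


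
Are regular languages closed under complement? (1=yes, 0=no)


Regular languages are closed under:
- Union (DFA product construction)
- Intersection (DFA product construction)
- Complement (swap accept/reject states)
- Concatenation (NFA construction)
- Kleene star (NFA construction)
complement is in this list
Therefore: closed

1


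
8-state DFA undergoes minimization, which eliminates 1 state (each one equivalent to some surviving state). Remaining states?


Original DFA: 8 states
Redundant states removed: 1
Minimized states = original - removed
= 8 - 1
= 7

7


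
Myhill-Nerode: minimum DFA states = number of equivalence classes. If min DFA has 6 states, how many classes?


Myhill-Nerode theorem:
Number of equivalence classes = number of states in minimal DFA
Minimal DFA states = 6
Therefore equivalence classes = 6

6


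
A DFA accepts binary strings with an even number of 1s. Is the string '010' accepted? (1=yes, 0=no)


DFA has 2 states: q_even (start, accept=yes) and q_odd
Processing string '010' character by character:
  Position 0: read '0', 1-count=0 -> q_even (no change)
  Position 1: read '1', 1-count=1 -> q_odd
  Position 2: read '0', 1-count=1 -> q_odd (no change)
Final state: q_odd, total 1s = 1 (odd); the DFA requires an even count -> reject

0


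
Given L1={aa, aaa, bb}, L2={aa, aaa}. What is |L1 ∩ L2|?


L1 = {aa, aaa, bb}
L2 = {aa, aaa}
Checking each string in L1 against L2:
  'aa': in L2? Yes
  'aaa': in L2? Yes
  'bb': in L2? No
Intersection = {aa, aaa}
|L1 ∩ L2| = 2

2


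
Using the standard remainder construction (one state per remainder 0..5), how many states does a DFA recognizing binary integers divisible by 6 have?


Divisibility by 6 is tracked via the remainder mod 6: 0, 1, ..., 5
The construction assigns one state to each remainder
Number of remainders = 6

6


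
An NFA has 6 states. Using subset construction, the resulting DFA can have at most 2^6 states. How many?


NFA has 6 states
Subset construction: each DFA state = subset of NFA states
Maximum subsets = 2^6
2^6 = 64

64


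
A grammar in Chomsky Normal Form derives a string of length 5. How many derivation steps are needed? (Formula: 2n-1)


Chomsky Normal Form derivation:
String length n = 5
Each step either:
  - Splits a nonterminal into two (n-1 such steps)
  - Converts a nonterminal to terminal (n such steps)
Total = (n-1) + n = 2n - 1
= 2(5) - 1
= 10 - 1
= 9

9


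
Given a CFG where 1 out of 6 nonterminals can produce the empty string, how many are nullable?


Nonterminals: {S, A, B, C, D, E}
A nonterminal is nullable if it can derive epsilon
Counting nullable nonterminals: 1
Total nullable = 1

1


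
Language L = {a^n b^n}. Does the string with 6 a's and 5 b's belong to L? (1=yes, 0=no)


Language requires equal numbers of a's and b's
PDA pushes for each 'a', pops for each 'b'
Number of a's = 6
Number of b's = 5
6 != 5 -> Reject

0


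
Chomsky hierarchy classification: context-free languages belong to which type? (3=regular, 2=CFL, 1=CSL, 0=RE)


Chomsky hierarchy levels:
  Type 3: Regular (DFA/NFA/regex)
  Type 2: Context-free (PDA)
  Type 1: Context-sensitive
  Type 0: Recursively enumerable (TM)
'context-free' corresponds to Type 2

2


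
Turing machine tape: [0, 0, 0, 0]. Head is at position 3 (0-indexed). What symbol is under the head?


Tape: [0, 0, 0, 0]
Positions: 0 1 2 3
Values:    0 0 0 0
Head at position 3
tape[3] = 0

0


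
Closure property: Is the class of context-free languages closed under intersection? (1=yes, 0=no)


CFL closure properties:
  Closed under: union, concatenation, Kleene star
  NOT closed under: intersection, complement
Operation 'intersection' is in not-closed list -> No (not closed)

0


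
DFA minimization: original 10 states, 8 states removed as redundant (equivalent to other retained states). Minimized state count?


Original DFA: 10 states
Redundant states removed: 8
Minimized states = original - removed
= 10 - 8
= 2

2


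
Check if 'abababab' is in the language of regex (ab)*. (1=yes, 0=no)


Pattern: (ab)*
String: 'abababab'
Pattern requires: zero or more repetitions of 'ab'
Pairs: ['ab', 'ab', 'ab', 'ab']
All pairs are 'ab'? Yes
Result: 1

1


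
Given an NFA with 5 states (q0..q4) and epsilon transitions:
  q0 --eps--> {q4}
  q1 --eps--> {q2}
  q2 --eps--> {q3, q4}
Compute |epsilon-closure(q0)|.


Starting from q0
Initialize closure = {q0}
Follow epsilon from q0 -> add q4
Final closure: {q0, q4}
Size = 2

2


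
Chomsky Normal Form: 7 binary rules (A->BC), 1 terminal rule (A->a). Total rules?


CNF allows two rule forms:
  A -> BC (binary): 7 rules
  A -> a (terminal): 1 rule
Total = 7 + 1 = 8

8


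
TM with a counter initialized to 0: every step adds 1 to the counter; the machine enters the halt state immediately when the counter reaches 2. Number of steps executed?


Counter starts at 0. Counting sequence:
  Step 1: counter = 1
  Step 2: counter = 2
Counter reached 2 -> halt
Total steps = 2

2


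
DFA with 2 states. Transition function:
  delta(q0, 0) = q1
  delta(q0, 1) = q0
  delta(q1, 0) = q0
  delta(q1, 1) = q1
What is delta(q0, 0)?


Looking up transition function:
delta(q0, 0) in the table
Row: q0, Column: 0
Result: q1

q1


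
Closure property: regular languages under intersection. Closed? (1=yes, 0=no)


Regular languages are closed under:
- Union (DFA product construction)
- Intersection (DFA product construction)
- Complement (swap accept/reject states)
- Concatenation (NFA construction)
- Kleene star (NFA construction)
intersection is in this list
Therefore: closed

1


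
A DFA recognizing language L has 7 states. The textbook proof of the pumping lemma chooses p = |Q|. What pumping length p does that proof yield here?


Pumping lemma for regular languages (standard proof):
Take p = |Q|, the number of DFA states.
Any string of length >= |Q| passes through |Q|+1 states while reading its first |Q| symbols,
so by pigeonhole some state repeats, giving the loop that can be pumped.
Here |Q| = 7
Therefore the proof uses p = 7

7


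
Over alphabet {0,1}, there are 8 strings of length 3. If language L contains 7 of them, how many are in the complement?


Alphabet: {0,1}
String length: 3
Total strings of length 3 = 2^3 = 8
Strings in L = 7
Complement = total - |L|
= 8 - 7
= 1

1


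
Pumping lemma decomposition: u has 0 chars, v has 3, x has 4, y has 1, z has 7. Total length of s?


|s| = |u| + |v| + |x| + |y| + |z|
= 0 + 3 + 4 + 1 + 7
= 3 + 4 + 8
= 7 + 8
= 15

15


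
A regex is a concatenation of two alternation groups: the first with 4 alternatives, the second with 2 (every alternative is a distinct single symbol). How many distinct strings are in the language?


First group: 4 alternatives
Second group: 2 alternatives
Concatenation: each choice from group 1 pairs with each from group 2
Total = 4 x 2 = 8

8


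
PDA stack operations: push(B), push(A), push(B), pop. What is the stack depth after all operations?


Tracing stack operations:
  push(B) -> stack = [B], depth=1
  push(A) -> stack = [B,A], depth=2
  push(B) -> stack = [B,A,B], depth=3
  pop -> removed B, stack = [B,A], depth=2
Final depth = 2

2


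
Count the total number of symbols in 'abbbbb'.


String: 'abbbbb'
Counting characters:
  'a' appears 1 time(s)
  'b' appears 5 time(s)
Total length = 1 + 5 = 6

6


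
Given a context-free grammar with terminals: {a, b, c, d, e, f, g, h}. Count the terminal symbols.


Terminal symbols: a, b, c, d, e, f, g, h
Counting each: a (#1), b (#2), c (#3), d (#4), e (#5), f (#6), g (#7), h (#8)
Total = 8

8


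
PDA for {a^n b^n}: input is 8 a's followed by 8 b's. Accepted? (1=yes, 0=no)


Language requires equal numbers of a's and b's
PDA pushes for each 'a', pops for each 'b'
Number of a's = 8
Number of b's = 8
8 == 8 -> Accept

1


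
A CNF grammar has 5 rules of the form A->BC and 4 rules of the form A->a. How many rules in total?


CNF allows two rule forms:
  A -> BC (binary): 5 rules
  A -> a (terminal): 4 rules
Total = 5 + 4 = 9

9


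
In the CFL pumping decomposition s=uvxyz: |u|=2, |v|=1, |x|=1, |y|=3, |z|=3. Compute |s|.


|s| = |u| + |v| + |x| + |y| + |z|
= 2 + 1 + 1 + 3 + 3
= 3 + 1 + 6
= 4 + 6
= 10

10


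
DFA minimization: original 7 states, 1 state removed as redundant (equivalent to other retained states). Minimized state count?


Original DFA: 7 states
Redundant states removed: 1
Minimized states = original - removed
= 7 - 1
= 6

6


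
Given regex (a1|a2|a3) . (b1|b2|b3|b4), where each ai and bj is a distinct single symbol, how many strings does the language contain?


First group: 3 alternatives
Second group: 4 alternatives
Concatenation: each choice from group 1 pairs with each from group 2
Total = 3 x 4 = 12

12


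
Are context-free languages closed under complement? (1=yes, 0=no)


CFL closure properties:
  Closed under: union, concatenation, Kleene star
  NOT closed under: intersection, complement
Operation 'complement' is in not-closed list -> No (not closed)

0


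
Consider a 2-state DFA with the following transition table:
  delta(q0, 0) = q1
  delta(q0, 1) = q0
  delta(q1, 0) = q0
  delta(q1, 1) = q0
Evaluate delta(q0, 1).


Looking up transition function:
delta(q0, 1) in the table
Row: q0, Column: 1
Result: q0

q0


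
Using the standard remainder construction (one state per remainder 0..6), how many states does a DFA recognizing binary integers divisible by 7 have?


Divisibility by 7 is tracked via the remainder mod 7: 0, 1, ..., 6
The construction assigns one state to each remainder
Number of remainders = 7

7


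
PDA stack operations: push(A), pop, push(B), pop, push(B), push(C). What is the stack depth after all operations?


Tracing stack operations:
  push(A) -> stack = [A], depth=1
  pop -> removed A, stack = [], depth=0
  push(B) -> stack = [B], depth=1
  pop -> removed B, stack = [], depth=0
  push(B) -> stack = [B], depth=1
  push(C) -> stack = [B,C], depth=2
Final depth = 2

2


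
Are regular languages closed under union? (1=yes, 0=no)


Regular languages are closed under:
- Union (DFA product construction)
- Intersection (DFA product construction)
- Complement (swap accept/reject states)
- Concatenation (NFA construction)
- Kleene star (NFA construction)
union is in this list
Therefore: closed

1


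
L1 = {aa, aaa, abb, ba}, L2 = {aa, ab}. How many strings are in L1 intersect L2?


L1 = {aa, aaa, abb, ba}
L2 = {aa, ab}
Checking each string in L1 against L2:
  'aa': in L2? Yes
  'aaa': in L2? No
  'abb': in L2? No
  'ba': in L2? No
Intersection = {aa}
|L1 ∩ L2| = 1

1


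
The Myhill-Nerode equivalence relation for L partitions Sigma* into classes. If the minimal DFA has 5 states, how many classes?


Myhill-Nerode theorem:
Number of equivalence classes = number of states in minimal DFA
Minimal DFA states = 5
Therefore equivalence classes = 5

5


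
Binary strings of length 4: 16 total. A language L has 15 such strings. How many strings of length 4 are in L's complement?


Alphabet: {0,1}
String length: 4
Total strings of length 4 = 2^4 = 16
Strings in L = 15
Complement = total - |L|
= 16 - 15
= 1

1


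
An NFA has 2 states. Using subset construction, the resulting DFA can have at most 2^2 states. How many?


NFA has 2 states
Subset construction: each DFA state = subset of NFA states
Maximum subsets = 2^2
2^2 = 4

4


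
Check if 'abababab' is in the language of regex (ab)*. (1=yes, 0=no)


Pattern: (ab)*
String: 'abababab'
Pattern requires: zero or more repetitions of 'ab'
Pairs: ['ab', 'ab', 'ab', 'ab']
All pairs are 'ab'? Yes
Result: 1

1


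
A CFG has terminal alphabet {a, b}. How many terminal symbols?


Terminal symbols: a, b
Counting each: a (#1), b (#2)
Total = 2

2


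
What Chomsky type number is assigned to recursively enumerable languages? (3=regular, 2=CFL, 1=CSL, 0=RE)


Chomsky hierarchy levels:
  Type 3: Regular (DFA/NFA/regex)
  Type 2: Context-free (PDA)
  Type 1: Context-sensitive
  Type 0: Recursively enumerable (TM)
'recursively enumerable' corresponds to Type 0

0


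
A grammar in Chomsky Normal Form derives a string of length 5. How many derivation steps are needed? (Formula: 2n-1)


Chomsky Normal Form derivation:
String length n = 5
Each step either:
  - Splits a nonterminal into two (n-1 such steps)
  - Converts a nonterminal to terminal (n such steps)
Total = (n-1) + n = 2n - 1
= 2(5) - 1
= 10 - 1
= 9

9


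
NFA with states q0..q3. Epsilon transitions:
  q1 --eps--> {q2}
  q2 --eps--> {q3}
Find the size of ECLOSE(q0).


Starting from q0
Initialize closure = {q0}
q0 has no outgoing epsilon transitions -> nothing to add
Final closure: {q0}
Size = 1

1


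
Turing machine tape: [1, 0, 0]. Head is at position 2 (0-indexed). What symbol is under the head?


Tape: [1, 0, 0]
Positions: 0 1 2
Values:    1 0 0
Head at position 2
tape[2] = 0

0


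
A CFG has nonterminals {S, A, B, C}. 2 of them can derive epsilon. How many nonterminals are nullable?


Nonterminals: {S, A, B, C}
A nonterminal is nullable if it can derive epsilon
Counting nullable nonterminals: 2
Total nullable = 2

2


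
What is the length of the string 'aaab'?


String: 'aaab'
Counting characters:
  'a' appears 3 time(s)
  'b' appears 1 time(s)
Total length = 3 + 1 = 4

4


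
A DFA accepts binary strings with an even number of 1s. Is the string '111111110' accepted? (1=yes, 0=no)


DFA has 2 states: q_even (start, accept=yes) and q_odd
Processing string '111111110' character by character:
  Position 0: read '1', 1-count=1 -> q_odd
  Position 1: read '1', 1-count=2 -> q_even
  Position 2: read '1', 1-count=3 -> q_odd
  Position 3: read '1', 1-count=4 -> q_even
  Position 4: read '1', 1-count=5 -> q_odd
  Position 5: read '1', 1-count=6 -> q_even
  Position 6: read '1', 1-count=7 -> q_odd
  Position 7: read '1', 1-count=8 -> q_even
  Position 8: read '0', 1-count=8 -> q_even (no change)
Final state: q_even, total 1s = 8 (even); the DFA requires an even count -> accept

1


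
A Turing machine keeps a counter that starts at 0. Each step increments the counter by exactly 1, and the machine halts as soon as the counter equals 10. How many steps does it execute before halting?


Counter starts at 0. Counting sequence:
  Step 1: counter = 1
  Step 2: counter = 2
  Step 3: counter = 3
  Step 4: counter = 4
  Step 5: counter = 5
  Step 6: counter = 6
  ...
  Step 10: counter = 10
Counter reached 10 -> halt
Total steps = 10

10


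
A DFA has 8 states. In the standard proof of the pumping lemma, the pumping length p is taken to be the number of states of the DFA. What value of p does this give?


Pumping lemma for regular languages (standard proof):
Take p = |Q|, the number of DFA states.
Any string of length >= |Q| passes through |Q|+1 states while reading its first |Q| symbols,
so by pigeonhole some state repeats, giving the loop that can be pumped.
Here |Q| = 8
Therefore the proof uses p = 8

8


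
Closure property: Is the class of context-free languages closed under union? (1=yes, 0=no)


CFL closure properties:
  Closed under: union, concatenation, Kleene star
  NOT closed under: intersection, complement
Operation 'union' is in closed list -> Yes (closed)

1


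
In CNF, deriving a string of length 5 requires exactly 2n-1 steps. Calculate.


Chomsky Normal Form derivation:
String length n = 5
Each step either:
  - Splits a nonterminal into two (n-1 such steps)
  - Converts a nonterminal to terminal (n such steps)
Total = (n-1) + n = 2n - 1
= 2(5) - 1
= 10 - 1
= 9

9


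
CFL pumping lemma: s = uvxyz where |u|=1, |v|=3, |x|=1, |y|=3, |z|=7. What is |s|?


|s| = |u| + |v| + |x| + |y| + |z|
= 1 + 3 + 1 + 3 + 7
= 4 + 1 + 10
= 5 + 10
= 15

15


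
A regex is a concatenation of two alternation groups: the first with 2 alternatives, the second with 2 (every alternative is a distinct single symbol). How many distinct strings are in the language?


First group: 2 alternatives
Second group: 2 alternatives
Concatenation: each choice from group 1 pairs with each from group 2
Total = 2 x 2 = 4

4


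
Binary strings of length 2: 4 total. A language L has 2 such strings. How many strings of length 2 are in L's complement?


Alphabet: {0,1}
String length: 2
Total strings of length 2 = 2^2 = 4
Strings in L = 2
Complement = total - |L|
= 4 - 2
= 2

2


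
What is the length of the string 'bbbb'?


String: 'bbbb'
Counting characters:
  'b' appears 4 time(s)
Total length = 0 + 4 = 4

4


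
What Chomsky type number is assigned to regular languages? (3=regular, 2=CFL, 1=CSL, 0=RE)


Chomsky hierarchy levels:
  Type 3: Regular (DFA/NFA/regex)
  Type 2: Context-free (PDA)
  Type 1: Context-sensitive
  Type 0: Recursively enumerable (TM)
'regular' corresponds to Type 3

3


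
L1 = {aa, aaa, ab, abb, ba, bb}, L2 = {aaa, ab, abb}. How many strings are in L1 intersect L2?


L1 = {aa, aaa, ab, abb, ba, bb}
L2 = {aaa, ab, abb}
Checking each string in L1 against L2:
  'aa': in L2? No
  'aaa': in L2? Yes
  'ab': in L2? Yes
  'abb': in L2? Yes
  'ba': in L2? No
  'bb': in L2? No
Intersection = {aaa, ab, abb}
|L1 ∩ L2| = 3

3


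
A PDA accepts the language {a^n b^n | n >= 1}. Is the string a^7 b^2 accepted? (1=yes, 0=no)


Language requires equal numbers of a's and b's
PDA pushes for each 'a', pops for each 'b'
Number of a's = 7
Number of b's = 2
7 != 2 -> Reject

0


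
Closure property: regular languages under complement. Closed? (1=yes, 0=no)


Regular languages are closed under:
- Union (DFA product construction)
- Intersection (DFA product construction)
- Complement (swap accept/reject states)
- Concatenation (NFA construction)
- Kleene star (NFA construction)
complement is in this list
Therefore: closed

1


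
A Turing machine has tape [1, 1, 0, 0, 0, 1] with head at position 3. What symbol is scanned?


Tape: [1, 1, 0, 0, 0, 1]
Positions: 0 1 2 3 4 5
Values:    1 1 0 0 0 1
Head at position 3
tape[3] = 0

0


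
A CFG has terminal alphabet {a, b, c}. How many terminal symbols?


Terminal symbols: a, b, c
Counting each: a (#1), b (#2), c (#3)
Total = 3

3


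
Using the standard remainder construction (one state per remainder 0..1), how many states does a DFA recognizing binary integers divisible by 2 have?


Divisibility by 2 is tracked via the remainder mod 2: 0, 1, ..., 1
The construction assigns one state to each remainder
Number of remainders = 2

2


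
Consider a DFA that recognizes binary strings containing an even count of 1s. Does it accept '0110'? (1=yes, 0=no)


DFA has 2 states: q_even (start, accept=yes) and q_odd
Processing string '0110' character by character:
  Position 0: read '0', 1-count=0 -> q_even (no change)
  Position 1: read '1', 1-count=1 -> q_odd
  Position 2: read '1', 1-count=2 -> q_even
  Position 3: read '0', 1-count=2 -> q_even (no change)
Final state: q_even, total 1s = 2 (even); the DFA requires an even count -> accept

1


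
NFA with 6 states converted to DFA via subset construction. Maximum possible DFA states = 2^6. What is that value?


NFA has 6 states
Subset construction: each DFA state = subset of NFA states
Maximum subsets = 2^6
2^6 = 64

64


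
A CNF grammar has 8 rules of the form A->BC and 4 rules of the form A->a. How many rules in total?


CNF allows two rule forms:
  A -> BC (binary): 8 rules
  A -> a (terminal): 4 rules
Total = 8 + 4 = 12

12


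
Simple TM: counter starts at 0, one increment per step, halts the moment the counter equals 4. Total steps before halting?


Counter starts at 0. Counting sequence:
  Step 1: counter = 1
  Step 2: counter = 2
  Step 3: counter = 3
  Step 4: counter = 4
Counter reached 4 -> halt
Total steps = 4

4


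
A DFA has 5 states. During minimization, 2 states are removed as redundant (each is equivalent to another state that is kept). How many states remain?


Original DFA: 5 states
Redundant states removed: 2
Minimized states = original - removed
= 5 - 2
= 3

3


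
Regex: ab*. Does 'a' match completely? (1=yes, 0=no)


Pattern: ab*
String: 'a'
Pattern requires: exactly one 'a' followed by zero or more 'b's
First char is 'a' -> OK
Rest '': all b's? Yes
Result: 1

1


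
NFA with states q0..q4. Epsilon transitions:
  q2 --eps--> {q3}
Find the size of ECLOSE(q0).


Starting from q0
Initialize closure = {q0}
q0 has no outgoing epsilon transitions -> nothing to add
Final closure: {q0}
Size = 1

1


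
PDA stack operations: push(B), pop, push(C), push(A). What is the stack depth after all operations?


Tracing stack operations:
  push(B) -> stack = [B], depth=1
  pop -> removed B, stack = [], depth=0
  push(C) -> stack = [C], depth=1
  push(A) -> stack = [C,A], depth=2
Final depth = 2

2


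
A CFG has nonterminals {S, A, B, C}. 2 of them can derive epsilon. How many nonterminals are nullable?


Nonterminals: {S, A, B, C}
A nonterminal is nullable if it can derive epsilon
Counting nullable nonterminals: 2
Total nullable = 2

2


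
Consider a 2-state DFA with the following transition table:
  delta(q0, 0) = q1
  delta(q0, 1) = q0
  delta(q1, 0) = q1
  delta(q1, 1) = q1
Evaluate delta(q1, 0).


Looking up transition function:
delta(q1, 0) in the table
Row: q1, Column: 0
Result: q1

q1


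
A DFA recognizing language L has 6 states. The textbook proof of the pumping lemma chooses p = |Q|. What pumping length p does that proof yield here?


Pumping lemma for regular languages (standard proof):
Take p = |Q|, the number of DFA states.
Any string of length >= |Q| passes through |Q|+1 states while reading its first |Q| symbols,
so by pigeonhole some state repeats, giving the loop that can be pumped.
Here |Q| = 6
Therefore the proof uses p = 6

6


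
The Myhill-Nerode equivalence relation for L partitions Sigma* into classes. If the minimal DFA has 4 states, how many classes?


Myhill-Nerode theorem:
Number of equivalence classes = number of states in minimal DFA
Minimal DFA states = 4
Therefore equivalence classes = 4

4


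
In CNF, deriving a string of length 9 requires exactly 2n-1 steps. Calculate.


Chomsky Normal Form derivation:
String length n = 9
Each step either:
  - Splits a nonterminal into two (n-1 such steps)
  - Converts a nonterminal to terminal (n such steps)
Total = (n-1) + n = 2n - 1
= 2(9) - 1
= 18 - 1
= 17

17


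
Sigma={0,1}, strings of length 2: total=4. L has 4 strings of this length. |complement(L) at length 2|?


Alphabet: {0,1}
String length: 2
Total strings of length 2 = 2^2 = 4
Strings in L = 4
Complement = total - |L|
= 4 - 4
= 0

0


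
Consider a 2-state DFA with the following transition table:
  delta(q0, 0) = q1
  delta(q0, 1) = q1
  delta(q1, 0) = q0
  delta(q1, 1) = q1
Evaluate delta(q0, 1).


Looking up transition function:
delta(q0, 1) in the table
Row: q0, Column: 1
Result: q1

q1


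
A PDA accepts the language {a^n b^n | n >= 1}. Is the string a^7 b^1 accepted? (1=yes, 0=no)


Language requires equal numbers of a's and b's
PDA pushes for each 'a', pops for each 'b'
Number of a's = 7
Number of b's = 1
7 != 1 -> Reject

0


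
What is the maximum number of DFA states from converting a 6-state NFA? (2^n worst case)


NFA has 6 states
Subset construction: each DFA state = subset of NFA states
Maximum subsets = 2^6
2^6 = 64

64


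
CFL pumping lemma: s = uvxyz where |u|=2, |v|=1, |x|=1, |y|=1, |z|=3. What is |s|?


|s| = |u| + |v| + |x| + |y| + |z|
= 2 + 1 + 1 + 1 + 3
= 3 + 1 + 4
= 4 + 4
= 8

8


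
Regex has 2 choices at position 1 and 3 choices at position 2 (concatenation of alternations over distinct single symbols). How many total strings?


First group: 2 alternatives
Second group: 3 alternatives
Concatenation: each choice from group 1 pairs with each from group 2
Total = 2 x 3 = 6

6
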